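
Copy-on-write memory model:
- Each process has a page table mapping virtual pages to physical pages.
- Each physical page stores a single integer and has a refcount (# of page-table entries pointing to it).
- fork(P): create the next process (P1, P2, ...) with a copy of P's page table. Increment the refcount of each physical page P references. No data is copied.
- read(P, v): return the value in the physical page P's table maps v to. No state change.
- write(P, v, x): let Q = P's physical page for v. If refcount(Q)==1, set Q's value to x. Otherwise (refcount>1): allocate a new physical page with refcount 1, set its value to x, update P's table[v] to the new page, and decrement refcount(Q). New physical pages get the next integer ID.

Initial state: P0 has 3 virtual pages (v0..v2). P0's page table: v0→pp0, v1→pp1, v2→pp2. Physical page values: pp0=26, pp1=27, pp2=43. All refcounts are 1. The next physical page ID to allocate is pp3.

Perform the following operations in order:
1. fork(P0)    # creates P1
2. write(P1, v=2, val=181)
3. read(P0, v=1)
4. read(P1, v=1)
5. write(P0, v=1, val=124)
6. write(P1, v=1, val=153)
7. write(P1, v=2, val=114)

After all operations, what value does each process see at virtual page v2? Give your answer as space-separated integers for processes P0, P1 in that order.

Answer: 43 114

Derivation:
Op 1: fork(P0) -> P1. 3 ppages; refcounts: pp0:2 pp1:2 pp2:2
Op 2: write(P1, v2, 181). refcount(pp2)=2>1 -> COPY to pp3. 4 ppages; refcounts: pp0:2 pp1:2 pp2:1 pp3:1
Op 3: read(P0, v1) -> 27. No state change.
Op 4: read(P1, v1) -> 27. No state change.
Op 5: write(P0, v1, 124). refcount(pp1)=2>1 -> COPY to pp4. 5 ppages; refcounts: pp0:2 pp1:1 pp2:1 pp3:1 pp4:1
Op 6: write(P1, v1, 153). refcount(pp1)=1 -> write in place. 5 ppages; refcounts: pp0:2 pp1:1 pp2:1 pp3:1 pp4:1
Op 7: write(P1, v2, 114). refcount(pp3)=1 -> write in place. 5 ppages; refcounts: pp0:2 pp1:1 pp2:1 pp3:1 pp4:1
P0: v2 -> pp2 = 43
P1: v2 -> pp3 = 114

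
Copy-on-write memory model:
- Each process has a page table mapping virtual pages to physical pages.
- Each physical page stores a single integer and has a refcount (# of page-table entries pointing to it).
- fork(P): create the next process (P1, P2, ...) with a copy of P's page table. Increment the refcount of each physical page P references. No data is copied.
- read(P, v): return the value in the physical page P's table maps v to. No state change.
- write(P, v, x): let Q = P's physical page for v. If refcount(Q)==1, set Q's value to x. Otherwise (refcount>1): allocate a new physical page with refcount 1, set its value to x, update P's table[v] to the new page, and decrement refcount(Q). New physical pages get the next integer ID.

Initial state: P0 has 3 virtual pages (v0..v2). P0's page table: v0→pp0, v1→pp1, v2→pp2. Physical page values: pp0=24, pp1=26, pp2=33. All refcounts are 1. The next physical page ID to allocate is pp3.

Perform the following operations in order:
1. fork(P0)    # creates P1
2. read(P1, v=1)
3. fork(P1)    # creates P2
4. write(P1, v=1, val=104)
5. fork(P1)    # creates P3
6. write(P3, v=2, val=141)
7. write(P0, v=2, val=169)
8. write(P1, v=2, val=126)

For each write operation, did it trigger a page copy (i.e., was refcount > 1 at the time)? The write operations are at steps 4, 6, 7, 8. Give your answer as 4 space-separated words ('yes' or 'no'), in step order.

Op 1: fork(P0) -> P1. 3 ppages; refcounts: pp0:2 pp1:2 pp2:2
Op 2: read(P1, v1) -> 26. No state change.
Op 3: fork(P1) -> P2. 3 ppages; refcounts: pp0:3 pp1:3 pp2:3
Op 4: write(P1, v1, 104). refcount(pp1)=3>1 -> COPY to pp3. 4 ppages; refcounts: pp0:3 pp1:2 pp2:3 pp3:1
Op 5: fork(P1) -> P3. 4 ppages; refcounts: pp0:4 pp1:2 pp2:4 pp3:2
Op 6: write(P3, v2, 141). refcount(pp2)=4>1 -> COPY to pp4. 5 ppages; refcounts: pp0:4 pp1:2 pp2:3 pp3:2 pp4:1
Op 7: write(P0, v2, 169). refcount(pp2)=3>1 -> COPY to pp5. 6 ppages; refcounts: pp0:4 pp1:2 pp2:2 pp3:2 pp4:1 pp5:1
Op 8: write(P1, v2, 126). refcount(pp2)=2>1 -> COPY to pp6. 7 ppages; refcounts: pp0:4 pp1:2 pp2:1 pp3:2 pp4:1 pp5:1 pp6:1

yes yes yes yes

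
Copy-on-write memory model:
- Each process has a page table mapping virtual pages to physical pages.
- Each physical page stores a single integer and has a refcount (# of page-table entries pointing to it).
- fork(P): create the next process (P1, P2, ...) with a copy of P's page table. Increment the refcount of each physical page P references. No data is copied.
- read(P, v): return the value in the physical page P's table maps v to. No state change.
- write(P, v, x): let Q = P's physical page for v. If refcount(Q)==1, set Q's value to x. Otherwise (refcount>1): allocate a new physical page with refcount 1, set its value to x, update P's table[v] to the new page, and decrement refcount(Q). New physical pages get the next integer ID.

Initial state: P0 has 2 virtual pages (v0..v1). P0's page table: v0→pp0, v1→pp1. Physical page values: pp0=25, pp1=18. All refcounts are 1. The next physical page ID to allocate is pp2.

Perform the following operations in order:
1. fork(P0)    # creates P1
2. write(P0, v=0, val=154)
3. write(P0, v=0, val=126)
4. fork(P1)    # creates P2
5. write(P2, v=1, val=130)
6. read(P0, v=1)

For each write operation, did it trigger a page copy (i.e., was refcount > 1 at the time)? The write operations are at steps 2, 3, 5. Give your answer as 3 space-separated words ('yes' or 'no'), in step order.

Op 1: fork(P0) -> P1. 2 ppages; refcounts: pp0:2 pp1:2
Op 2: write(P0, v0, 154). refcount(pp0)=2>1 -> COPY to pp2. 3 ppages; refcounts: pp0:1 pp1:2 pp2:1
Op 3: write(P0, v0, 126). refcount(pp2)=1 -> write in place. 3 ppages; refcounts: pp0:1 pp1:2 pp2:1
Op 4: fork(P1) -> P2. 3 ppages; refcounts: pp0:2 pp1:3 pp2:1
Op 5: write(P2, v1, 130). refcount(pp1)=3>1 -> COPY to pp3. 4 ppages; refcounts: pp0:2 pp1:2 pp2:1 pp3:1
Op 6: read(P0, v1) -> 18. No state change.

yes no yes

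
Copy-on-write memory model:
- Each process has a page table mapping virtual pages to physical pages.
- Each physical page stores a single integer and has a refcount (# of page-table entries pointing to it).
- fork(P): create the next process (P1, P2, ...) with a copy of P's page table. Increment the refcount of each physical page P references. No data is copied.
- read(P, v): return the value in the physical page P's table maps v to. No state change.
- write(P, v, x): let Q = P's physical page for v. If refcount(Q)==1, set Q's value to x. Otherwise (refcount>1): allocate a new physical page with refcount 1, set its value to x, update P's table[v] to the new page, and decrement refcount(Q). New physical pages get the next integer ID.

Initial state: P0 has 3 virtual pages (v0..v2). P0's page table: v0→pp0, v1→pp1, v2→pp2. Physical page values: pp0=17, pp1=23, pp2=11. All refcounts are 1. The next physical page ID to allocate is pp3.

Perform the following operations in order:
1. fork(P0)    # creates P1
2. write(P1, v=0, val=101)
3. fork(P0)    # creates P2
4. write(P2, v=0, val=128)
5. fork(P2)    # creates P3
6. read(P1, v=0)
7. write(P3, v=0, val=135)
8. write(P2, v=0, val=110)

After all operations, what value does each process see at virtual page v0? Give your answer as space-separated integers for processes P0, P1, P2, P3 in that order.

Answer: 17 101 110 135

Derivation:
Op 1: fork(P0) -> P1. 3 ppages; refcounts: pp0:2 pp1:2 pp2:2
Op 2: write(P1, v0, 101). refcount(pp0)=2>1 -> COPY to pp3. 4 ppages; refcounts: pp0:1 pp1:2 pp2:2 pp3:1
Op 3: fork(P0) -> P2. 4 ppages; refcounts: pp0:2 pp1:3 pp2:3 pp3:1
Op 4: write(P2, v0, 128). refcount(pp0)=2>1 -> COPY to pp4. 5 ppages; refcounts: pp0:1 pp1:3 pp2:3 pp3:1 pp4:1
Op 5: fork(P2) -> P3. 5 ppages; refcounts: pp0:1 pp1:4 pp2:4 pp3:1 pp4:2
Op 6: read(P1, v0) -> 101. No state change.
Op 7: write(P3, v0, 135). refcount(pp4)=2>1 -> COPY to pp5. 6 ppages; refcounts: pp0:1 pp1:4 pp2:4 pp3:1 pp4:1 pp5:1
Op 8: write(P2, v0, 110). refcount(pp4)=1 -> write in place. 6 ppages; refcounts: pp0:1 pp1:4 pp2:4 pp3:1 pp4:1 pp5:1
P0: v0 -> pp0 = 17
P1: v0 -> pp3 = 101
P2: v0 -> pp4 = 110
P3: v0 -> pp5 = 135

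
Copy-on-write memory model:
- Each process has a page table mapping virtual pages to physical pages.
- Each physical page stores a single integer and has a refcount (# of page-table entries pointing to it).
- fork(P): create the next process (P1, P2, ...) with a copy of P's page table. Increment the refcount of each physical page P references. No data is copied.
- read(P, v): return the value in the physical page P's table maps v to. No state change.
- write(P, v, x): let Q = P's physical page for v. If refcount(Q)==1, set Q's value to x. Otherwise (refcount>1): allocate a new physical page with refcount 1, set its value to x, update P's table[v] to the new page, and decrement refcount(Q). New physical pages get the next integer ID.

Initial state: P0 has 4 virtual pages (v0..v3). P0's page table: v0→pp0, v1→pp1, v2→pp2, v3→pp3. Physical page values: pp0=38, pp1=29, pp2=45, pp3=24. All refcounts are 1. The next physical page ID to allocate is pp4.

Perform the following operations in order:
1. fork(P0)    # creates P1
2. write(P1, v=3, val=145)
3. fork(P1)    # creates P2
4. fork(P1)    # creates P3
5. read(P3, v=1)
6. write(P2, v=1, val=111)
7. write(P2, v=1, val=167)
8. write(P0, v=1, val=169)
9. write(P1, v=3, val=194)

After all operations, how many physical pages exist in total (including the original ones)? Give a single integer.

Answer: 8

Derivation:
Op 1: fork(P0) -> P1. 4 ppages; refcounts: pp0:2 pp1:2 pp2:2 pp3:2
Op 2: write(P1, v3, 145). refcount(pp3)=2>1 -> COPY to pp4. 5 ppages; refcounts: pp0:2 pp1:2 pp2:2 pp3:1 pp4:1
Op 3: fork(P1) -> P2. 5 ppages; refcounts: pp0:3 pp1:3 pp2:3 pp3:1 pp4:2
Op 4: fork(P1) -> P3. 5 ppages; refcounts: pp0:4 pp1:4 pp2:4 pp3:1 pp4:3
Op 5: read(P3, v1) -> 29. No state change.
Op 6: write(P2, v1, 111). refcount(pp1)=4>1 -> COPY to pp5. 6 ppages; refcounts: pp0:4 pp1:3 pp2:4 pp3:1 pp4:3 pp5:1
Op 7: write(P2, v1, 167). refcount(pp5)=1 -> write in place. 6 ppages; refcounts: pp0:4 pp1:3 pp2:4 pp3:1 pp4:3 pp5:1
Op 8: write(P0, v1, 169). refcount(pp1)=3>1 -> COPY to pp6. 7 ppages; refcounts: pp0:4 pp1:2 pp2:4 pp3:1 pp4:3 pp5:1 pp6:1
Op 9: write(P1, v3, 194). refcount(pp4)=3>1 -> COPY to pp7. 8 ppages; refcounts: pp0:4 pp1:2 pp2:4 pp3:1 pp4:2 pp5:1 pp6:1 pp7:1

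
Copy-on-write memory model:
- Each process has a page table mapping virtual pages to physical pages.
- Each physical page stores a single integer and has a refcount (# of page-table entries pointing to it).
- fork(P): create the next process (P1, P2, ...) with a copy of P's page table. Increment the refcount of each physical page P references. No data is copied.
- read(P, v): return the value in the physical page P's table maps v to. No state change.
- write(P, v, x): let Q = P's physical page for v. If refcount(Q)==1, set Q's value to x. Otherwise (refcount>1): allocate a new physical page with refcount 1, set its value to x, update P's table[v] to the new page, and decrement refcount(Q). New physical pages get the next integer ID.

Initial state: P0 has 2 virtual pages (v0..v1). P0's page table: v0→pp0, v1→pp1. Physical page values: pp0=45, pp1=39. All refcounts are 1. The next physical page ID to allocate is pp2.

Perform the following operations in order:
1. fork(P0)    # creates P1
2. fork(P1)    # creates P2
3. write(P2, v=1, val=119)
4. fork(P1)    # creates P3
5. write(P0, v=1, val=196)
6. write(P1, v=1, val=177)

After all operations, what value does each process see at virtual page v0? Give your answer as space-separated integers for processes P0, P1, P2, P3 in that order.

Answer: 45 45 45 45

Derivation:
Op 1: fork(P0) -> P1. 2 ppages; refcounts: pp0:2 pp1:2
Op 2: fork(P1) -> P2. 2 ppages; refcounts: pp0:3 pp1:3
Op 3: write(P2, v1, 119). refcount(pp1)=3>1 -> COPY to pp2. 3 ppages; refcounts: pp0:3 pp1:2 pp2:1
Op 4: fork(P1) -> P3. 3 ppages; refcounts: pp0:4 pp1:3 pp2:1
Op 5: write(P0, v1, 196). refcount(pp1)=3>1 -> COPY to pp3. 4 ppages; refcounts: pp0:4 pp1:2 pp2:1 pp3:1
Op 6: write(P1, v1, 177). refcount(pp1)=2>1 -> COPY to pp4. 5 ppages; refcounts: pp0:4 pp1:1 pp2:1 pp3:1 pp4:1
P0: v0 -> pp0 = 45
P1: v0 -> pp0 = 45
P2: v0 -> pp0 = 45
P3: v0 -> pp0 = 45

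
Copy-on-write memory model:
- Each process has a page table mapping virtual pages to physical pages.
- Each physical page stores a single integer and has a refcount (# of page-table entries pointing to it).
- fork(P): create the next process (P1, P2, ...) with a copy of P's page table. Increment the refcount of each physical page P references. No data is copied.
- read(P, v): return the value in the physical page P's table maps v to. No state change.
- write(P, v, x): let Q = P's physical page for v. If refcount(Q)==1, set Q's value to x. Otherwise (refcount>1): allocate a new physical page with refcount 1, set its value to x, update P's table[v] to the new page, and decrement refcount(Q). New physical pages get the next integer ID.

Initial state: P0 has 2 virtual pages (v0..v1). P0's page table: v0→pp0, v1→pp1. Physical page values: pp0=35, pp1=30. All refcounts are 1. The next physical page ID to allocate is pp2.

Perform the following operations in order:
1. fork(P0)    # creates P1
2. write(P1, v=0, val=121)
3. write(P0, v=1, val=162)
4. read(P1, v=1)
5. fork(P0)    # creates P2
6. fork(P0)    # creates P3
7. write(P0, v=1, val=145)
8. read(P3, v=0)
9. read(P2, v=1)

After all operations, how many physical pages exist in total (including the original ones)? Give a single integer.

Answer: 5

Derivation:
Op 1: fork(P0) -> P1. 2 ppages; refcounts: pp0:2 pp1:2
Op 2: write(P1, v0, 121). refcount(pp0)=2>1 -> COPY to pp2. 3 ppages; refcounts: pp0:1 pp1:2 pp2:1
Op 3: write(P0, v1, 162). refcount(pp1)=2>1 -> COPY to pp3. 4 ppages; refcounts: pp0:1 pp1:1 pp2:1 pp3:1
Op 4: read(P1, v1) -> 30. No state change.
Op 5: fork(P0) -> P2. 4 ppages; refcounts: pp0:2 pp1:1 pp2:1 pp3:2
Op 6: fork(P0) -> P3. 4 ppages; refcounts: pp0:3 pp1:1 pp2:1 pp3:3
Op 7: write(P0, v1, 145). refcount(pp3)=3>1 -> COPY to pp4. 5 ppages; refcounts: pp0:3 pp1:1 pp2:1 pp3:2 pp4:1
Op 8: read(P3, v0) -> 35. No state change.
Op 9: read(P2, v1) -> 162. No state change.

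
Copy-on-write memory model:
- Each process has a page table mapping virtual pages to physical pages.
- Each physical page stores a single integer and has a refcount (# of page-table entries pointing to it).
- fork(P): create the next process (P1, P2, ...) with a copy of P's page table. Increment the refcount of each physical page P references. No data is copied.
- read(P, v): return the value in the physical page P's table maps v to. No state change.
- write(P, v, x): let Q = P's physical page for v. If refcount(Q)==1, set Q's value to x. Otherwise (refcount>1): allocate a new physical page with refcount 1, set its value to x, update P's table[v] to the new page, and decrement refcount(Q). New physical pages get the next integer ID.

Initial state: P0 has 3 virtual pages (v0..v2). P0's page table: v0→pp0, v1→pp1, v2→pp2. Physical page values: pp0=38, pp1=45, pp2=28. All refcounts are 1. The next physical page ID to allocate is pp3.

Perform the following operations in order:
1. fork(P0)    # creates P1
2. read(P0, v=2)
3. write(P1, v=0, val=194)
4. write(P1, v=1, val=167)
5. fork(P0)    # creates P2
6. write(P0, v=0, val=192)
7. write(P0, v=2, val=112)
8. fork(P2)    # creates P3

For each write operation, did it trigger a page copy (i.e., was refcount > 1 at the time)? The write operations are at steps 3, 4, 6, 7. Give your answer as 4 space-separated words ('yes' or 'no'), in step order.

Op 1: fork(P0) -> P1. 3 ppages; refcounts: pp0:2 pp1:2 pp2:2
Op 2: read(P0, v2) -> 28. No state change.
Op 3: write(P1, v0, 194). refcount(pp0)=2>1 -> COPY to pp3. 4 ppages; refcounts: pp0:1 pp1:2 pp2:2 pp3:1
Op 4: write(P1, v1, 167). refcount(pp1)=2>1 -> COPY to pp4. 5 ppages; refcounts: pp0:1 pp1:1 pp2:2 pp3:1 pp4:1
Op 5: fork(P0) -> P2. 5 ppages; refcounts: pp0:2 pp1:2 pp2:3 pp3:1 pp4:1
Op 6: write(P0, v0, 192). refcount(pp0)=2>1 -> COPY to pp5. 6 ppages; refcounts: pp0:1 pp1:2 pp2:3 pp3:1 pp4:1 pp5:1
Op 7: write(P0, v2, 112). refcount(pp2)=3>1 -> COPY to pp6. 7 ppages; refcounts: pp0:1 pp1:2 pp2:2 pp3:1 pp4:1 pp5:1 pp6:1
Op 8: fork(P2) -> P3. 7 ppages; refcounts: pp0:2 pp1:3 pp2:3 pp3:1 pp4:1 pp5:1 pp6:1

yes yes yes yes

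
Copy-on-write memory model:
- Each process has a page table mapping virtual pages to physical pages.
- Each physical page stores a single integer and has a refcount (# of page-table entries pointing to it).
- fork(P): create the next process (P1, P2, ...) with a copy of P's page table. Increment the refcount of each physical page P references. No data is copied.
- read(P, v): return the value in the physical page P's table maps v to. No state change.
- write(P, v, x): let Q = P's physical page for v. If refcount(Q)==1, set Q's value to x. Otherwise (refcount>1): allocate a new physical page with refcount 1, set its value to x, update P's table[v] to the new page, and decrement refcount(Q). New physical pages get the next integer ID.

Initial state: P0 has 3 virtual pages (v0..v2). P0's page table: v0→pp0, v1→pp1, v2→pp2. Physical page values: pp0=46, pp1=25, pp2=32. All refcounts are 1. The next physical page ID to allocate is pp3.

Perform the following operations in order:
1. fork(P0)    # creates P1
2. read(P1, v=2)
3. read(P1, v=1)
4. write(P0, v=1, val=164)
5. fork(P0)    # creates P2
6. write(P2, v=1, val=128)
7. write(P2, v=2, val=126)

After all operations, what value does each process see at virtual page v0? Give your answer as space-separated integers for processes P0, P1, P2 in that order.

Op 1: fork(P0) -> P1. 3 ppages; refcounts: pp0:2 pp1:2 pp2:2
Op 2: read(P1, v2) -> 32. No state change.
Op 3: read(P1, v1) -> 25. No state change.
Op 4: write(P0, v1, 164). refcount(pp1)=2>1 -> COPY to pp3. 4 ppages; refcounts: pp0:2 pp1:1 pp2:2 pp3:1
Op 5: fork(P0) -> P2. 4 ppages; refcounts: pp0:3 pp1:1 pp2:3 pp3:2
Op 6: write(P2, v1, 128). refcount(pp3)=2>1 -> COPY to pp4. 5 ppages; refcounts: pp0:3 pp1:1 pp2:3 pp3:1 pp4:1
Op 7: write(P2, v2, 126). refcount(pp2)=3>1 -> COPY to pp5. 6 ppages; refcounts: pp0:3 pp1:1 pp2:2 pp3:1 pp4:1 pp5:1
P0: v0 -> pp0 = 46
P1: v0 -> pp0 = 46
P2: v0 -> pp0 = 46

Answer: 46 46 46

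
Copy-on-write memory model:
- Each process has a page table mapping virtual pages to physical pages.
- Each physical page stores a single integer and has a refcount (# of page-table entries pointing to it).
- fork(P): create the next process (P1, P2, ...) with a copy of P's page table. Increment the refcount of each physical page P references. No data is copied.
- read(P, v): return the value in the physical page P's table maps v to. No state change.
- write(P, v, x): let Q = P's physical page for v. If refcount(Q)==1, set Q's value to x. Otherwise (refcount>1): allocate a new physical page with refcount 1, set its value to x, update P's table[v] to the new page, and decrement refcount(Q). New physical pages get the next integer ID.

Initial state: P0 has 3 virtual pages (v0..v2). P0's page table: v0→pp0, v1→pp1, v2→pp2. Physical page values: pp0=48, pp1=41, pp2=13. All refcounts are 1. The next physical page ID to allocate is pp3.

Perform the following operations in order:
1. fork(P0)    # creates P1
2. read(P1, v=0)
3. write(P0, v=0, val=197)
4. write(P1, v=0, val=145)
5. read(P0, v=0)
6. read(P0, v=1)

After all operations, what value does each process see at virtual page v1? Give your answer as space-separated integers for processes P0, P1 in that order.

Op 1: fork(P0) -> P1. 3 ppages; refcounts: pp0:2 pp1:2 pp2:2
Op 2: read(P1, v0) -> 48. No state change.
Op 3: write(P0, v0, 197). refcount(pp0)=2>1 -> COPY to pp3. 4 ppages; refcounts: pp0:1 pp1:2 pp2:2 pp3:1
Op 4: write(P1, v0, 145). refcount(pp0)=1 -> write in place. 4 ppages; refcounts: pp0:1 pp1:2 pp2:2 pp3:1
Op 5: read(P0, v0) -> 197. No state change.
Op 6: read(P0, v1) -> 41. No state change.
P0: v1 -> pp1 = 41
P1: v1 -> pp1 = 41

Answer: 41 41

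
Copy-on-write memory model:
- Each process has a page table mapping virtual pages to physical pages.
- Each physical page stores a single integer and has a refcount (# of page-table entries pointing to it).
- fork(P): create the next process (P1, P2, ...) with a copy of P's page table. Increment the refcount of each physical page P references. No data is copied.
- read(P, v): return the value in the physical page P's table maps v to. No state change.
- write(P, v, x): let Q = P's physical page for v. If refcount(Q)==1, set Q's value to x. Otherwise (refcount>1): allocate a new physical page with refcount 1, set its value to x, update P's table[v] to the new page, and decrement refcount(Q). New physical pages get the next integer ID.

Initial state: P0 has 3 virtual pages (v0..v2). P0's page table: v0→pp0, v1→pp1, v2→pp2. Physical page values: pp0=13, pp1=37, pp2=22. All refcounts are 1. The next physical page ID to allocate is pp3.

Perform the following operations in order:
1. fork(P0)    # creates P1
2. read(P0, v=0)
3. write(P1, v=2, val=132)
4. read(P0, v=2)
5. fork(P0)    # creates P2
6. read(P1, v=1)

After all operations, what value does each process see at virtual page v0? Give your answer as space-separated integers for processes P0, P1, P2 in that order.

Answer: 13 13 13

Derivation:
Op 1: fork(P0) -> P1. 3 ppages; refcounts: pp0:2 pp1:2 pp2:2
Op 2: read(P0, v0) -> 13. No state change.
Op 3: write(P1, v2, 132). refcount(pp2)=2>1 -> COPY to pp3. 4 ppages; refcounts: pp0:2 pp1:2 pp2:1 pp3:1
Op 4: read(P0, v2) -> 22. No state change.
Op 5: fork(P0) -> P2. 4 ppages; refcounts: pp0:3 pp1:3 pp2:2 pp3:1
Op 6: read(P1, v1) -> 37. No state change.
P0: v0 -> pp0 = 13
P1: v0 -> pp0 = 13
P2: v0 -> pp0 = 13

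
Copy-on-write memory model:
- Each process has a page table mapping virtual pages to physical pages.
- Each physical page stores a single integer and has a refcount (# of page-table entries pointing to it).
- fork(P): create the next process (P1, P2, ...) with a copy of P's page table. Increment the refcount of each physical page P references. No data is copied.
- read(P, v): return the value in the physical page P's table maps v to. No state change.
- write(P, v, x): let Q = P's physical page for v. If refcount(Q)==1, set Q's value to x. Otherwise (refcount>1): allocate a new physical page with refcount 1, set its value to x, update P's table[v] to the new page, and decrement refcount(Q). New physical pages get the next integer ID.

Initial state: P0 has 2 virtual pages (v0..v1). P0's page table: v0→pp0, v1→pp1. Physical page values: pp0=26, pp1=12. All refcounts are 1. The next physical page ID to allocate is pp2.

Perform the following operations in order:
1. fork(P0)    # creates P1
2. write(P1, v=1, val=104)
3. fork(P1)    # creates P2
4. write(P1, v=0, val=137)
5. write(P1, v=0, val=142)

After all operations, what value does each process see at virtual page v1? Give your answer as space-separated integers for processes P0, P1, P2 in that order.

Answer: 12 104 104

Derivation:
Op 1: fork(P0) -> P1. 2 ppages; refcounts: pp0:2 pp1:2
Op 2: write(P1, v1, 104). refcount(pp1)=2>1 -> COPY to pp2. 3 ppages; refcounts: pp0:2 pp1:1 pp2:1
Op 3: fork(P1) -> P2. 3 ppages; refcounts: pp0:3 pp1:1 pp2:2
Op 4: write(P1, v0, 137). refcount(pp0)=3>1 -> COPY to pp3. 4 ppages; refcounts: pp0:2 pp1:1 pp2:2 pp3:1
Op 5: write(P1, v0, 142). refcount(pp3)=1 -> write in place. 4 ppages; refcounts: pp0:2 pp1:1 pp2:2 pp3:1
P0: v1 -> pp1 = 12
P1: v1 -> pp2 = 104
P2: v1 -> pp2 = 104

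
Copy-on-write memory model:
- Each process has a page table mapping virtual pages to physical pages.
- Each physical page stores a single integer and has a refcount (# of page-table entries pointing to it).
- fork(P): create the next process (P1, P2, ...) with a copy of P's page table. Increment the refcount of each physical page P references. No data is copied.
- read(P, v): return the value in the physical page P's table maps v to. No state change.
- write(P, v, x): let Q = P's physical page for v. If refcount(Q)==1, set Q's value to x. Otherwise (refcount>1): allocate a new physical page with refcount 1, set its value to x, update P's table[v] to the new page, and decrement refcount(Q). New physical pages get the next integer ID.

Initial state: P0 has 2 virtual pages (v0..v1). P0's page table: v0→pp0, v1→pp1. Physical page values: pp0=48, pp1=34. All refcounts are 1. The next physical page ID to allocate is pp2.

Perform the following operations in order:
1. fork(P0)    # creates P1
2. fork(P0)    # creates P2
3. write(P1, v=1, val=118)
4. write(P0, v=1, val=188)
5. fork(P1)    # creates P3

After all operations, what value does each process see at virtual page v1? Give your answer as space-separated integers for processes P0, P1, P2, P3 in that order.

Op 1: fork(P0) -> P1. 2 ppages; refcounts: pp0:2 pp1:2
Op 2: fork(P0) -> P2. 2 ppages; refcounts: pp0:3 pp1:3
Op 3: write(P1, v1, 118). refcount(pp1)=3>1 -> COPY to pp2. 3 ppages; refcounts: pp0:3 pp1:2 pp2:1
Op 4: write(P0, v1, 188). refcount(pp1)=2>1 -> COPY to pp3. 4 ppages; refcounts: pp0:3 pp1:1 pp2:1 pp3:1
Op 5: fork(P1) -> P3. 4 ppages; refcounts: pp0:4 pp1:1 pp2:2 pp3:1
P0: v1 -> pp3 = 188
P1: v1 -> pp2 = 118
P2: v1 -> pp1 = 34
P3: v1 -> pp2 = 118

Answer: 188 118 34 118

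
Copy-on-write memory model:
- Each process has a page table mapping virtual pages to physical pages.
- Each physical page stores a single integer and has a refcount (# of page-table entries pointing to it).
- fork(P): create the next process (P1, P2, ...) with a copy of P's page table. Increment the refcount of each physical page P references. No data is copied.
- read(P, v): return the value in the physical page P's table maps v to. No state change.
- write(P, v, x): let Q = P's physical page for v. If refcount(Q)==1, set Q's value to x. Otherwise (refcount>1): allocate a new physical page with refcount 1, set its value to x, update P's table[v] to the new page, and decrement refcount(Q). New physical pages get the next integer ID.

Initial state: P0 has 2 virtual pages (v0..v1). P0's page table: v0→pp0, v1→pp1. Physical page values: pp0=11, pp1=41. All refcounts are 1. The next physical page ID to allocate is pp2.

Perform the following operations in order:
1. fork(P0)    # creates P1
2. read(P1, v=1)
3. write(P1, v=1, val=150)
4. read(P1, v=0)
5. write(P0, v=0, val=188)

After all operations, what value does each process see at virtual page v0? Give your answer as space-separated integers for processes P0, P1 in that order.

Answer: 188 11

Derivation:
Op 1: fork(P0) -> P1. 2 ppages; refcounts: pp0:2 pp1:2
Op 2: read(P1, v1) -> 41. No state change.
Op 3: write(P1, v1, 150). refcount(pp1)=2>1 -> COPY to pp2. 3 ppages; refcounts: pp0:2 pp1:1 pp2:1
Op 4: read(P1, v0) -> 11. No state change.
Op 5: write(P0, v0, 188). refcount(pp0)=2>1 -> COPY to pp3. 4 ppages; refcounts: pp0:1 pp1:1 pp2:1 pp3:1
P0: v0 -> pp3 = 188
P1: v0 -> pp0 = 11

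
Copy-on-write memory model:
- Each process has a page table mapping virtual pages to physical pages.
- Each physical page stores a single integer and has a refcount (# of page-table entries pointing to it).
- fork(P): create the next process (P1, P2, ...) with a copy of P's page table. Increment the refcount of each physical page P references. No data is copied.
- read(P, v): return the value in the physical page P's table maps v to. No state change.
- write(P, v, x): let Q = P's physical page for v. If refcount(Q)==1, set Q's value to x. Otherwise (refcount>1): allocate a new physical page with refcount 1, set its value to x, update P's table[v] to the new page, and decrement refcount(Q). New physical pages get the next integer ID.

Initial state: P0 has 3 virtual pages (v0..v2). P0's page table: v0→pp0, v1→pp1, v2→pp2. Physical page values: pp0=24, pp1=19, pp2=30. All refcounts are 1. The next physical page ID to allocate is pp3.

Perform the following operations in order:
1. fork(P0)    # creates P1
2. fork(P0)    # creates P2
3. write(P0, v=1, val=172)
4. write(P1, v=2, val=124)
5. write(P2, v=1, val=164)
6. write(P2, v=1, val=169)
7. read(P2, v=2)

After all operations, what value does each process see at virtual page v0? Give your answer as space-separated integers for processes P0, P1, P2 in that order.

Answer: 24 24 24

Derivation:
Op 1: fork(P0) -> P1. 3 ppages; refcounts: pp0:2 pp1:2 pp2:2
Op 2: fork(P0) -> P2. 3 ppages; refcounts: pp0:3 pp1:3 pp2:3
Op 3: write(P0, v1, 172). refcount(pp1)=3>1 -> COPY to pp3. 4 ppages; refcounts: pp0:3 pp1:2 pp2:3 pp3:1
Op 4: write(P1, v2, 124). refcount(pp2)=3>1 -> COPY to pp4. 5 ppages; refcounts: pp0:3 pp1:2 pp2:2 pp3:1 pp4:1
Op 5: write(P2, v1, 164). refcount(pp1)=2>1 -> COPY to pp5. 6 ppages; refcounts: pp0:3 pp1:1 pp2:2 pp3:1 pp4:1 pp5:1
Op 6: write(P2, v1, 169). refcount(pp5)=1 -> write in place. 6 ppages; refcounts: pp0:3 pp1:1 pp2:2 pp3:1 pp4:1 pp5:1
Op 7: read(P2, v2) -> 30. No state change.
P0: v0 -> pp0 = 24
P1: v0 -> pp0 = 24
P2: v0 -> pp0 = 24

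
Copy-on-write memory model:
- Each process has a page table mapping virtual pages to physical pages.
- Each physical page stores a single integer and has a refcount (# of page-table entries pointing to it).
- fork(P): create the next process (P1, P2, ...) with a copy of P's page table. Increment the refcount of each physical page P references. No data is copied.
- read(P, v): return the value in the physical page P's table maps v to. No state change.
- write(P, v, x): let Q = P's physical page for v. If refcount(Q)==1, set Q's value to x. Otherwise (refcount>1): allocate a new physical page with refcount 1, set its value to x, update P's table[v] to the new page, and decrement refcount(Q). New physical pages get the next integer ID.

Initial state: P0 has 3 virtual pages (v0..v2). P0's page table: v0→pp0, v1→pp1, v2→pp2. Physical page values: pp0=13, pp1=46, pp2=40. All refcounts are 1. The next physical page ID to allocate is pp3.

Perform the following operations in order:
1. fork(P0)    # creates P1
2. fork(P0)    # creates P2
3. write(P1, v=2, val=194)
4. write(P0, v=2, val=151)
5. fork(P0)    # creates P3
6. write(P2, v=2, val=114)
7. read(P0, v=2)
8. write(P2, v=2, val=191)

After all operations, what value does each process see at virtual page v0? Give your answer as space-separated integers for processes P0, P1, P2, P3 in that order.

Op 1: fork(P0) -> P1. 3 ppages; refcounts: pp0:2 pp1:2 pp2:2
Op 2: fork(P0) -> P2. 3 ppages; refcounts: pp0:3 pp1:3 pp2:3
Op 3: write(P1, v2, 194). refcount(pp2)=3>1 -> COPY to pp3. 4 ppages; refcounts: pp0:3 pp1:3 pp2:2 pp3:1
Op 4: write(P0, v2, 151). refcount(pp2)=2>1 -> COPY to pp4. 5 ppages; refcounts: pp0:3 pp1:3 pp2:1 pp3:1 pp4:1
Op 5: fork(P0) -> P3. 5 ppages; refcounts: pp0:4 pp1:4 pp2:1 pp3:1 pp4:2
Op 6: write(P2, v2, 114). refcount(pp2)=1 -> write in place. 5 ppages; refcounts: pp0:4 pp1:4 pp2:1 pp3:1 pp4:2
Op 7: read(P0, v2) -> 151. No state change.
Op 8: write(P2, v2, 191). refcount(pp2)=1 -> write in place. 5 ppages; refcounts: pp0:4 pp1:4 pp2:1 pp3:1 pp4:2
P0: v0 -> pp0 = 13
P1: v0 -> pp0 = 13
P2: v0 -> pp0 = 13
P3: v0 -> pp0 = 13

Answer: 13 13 13 13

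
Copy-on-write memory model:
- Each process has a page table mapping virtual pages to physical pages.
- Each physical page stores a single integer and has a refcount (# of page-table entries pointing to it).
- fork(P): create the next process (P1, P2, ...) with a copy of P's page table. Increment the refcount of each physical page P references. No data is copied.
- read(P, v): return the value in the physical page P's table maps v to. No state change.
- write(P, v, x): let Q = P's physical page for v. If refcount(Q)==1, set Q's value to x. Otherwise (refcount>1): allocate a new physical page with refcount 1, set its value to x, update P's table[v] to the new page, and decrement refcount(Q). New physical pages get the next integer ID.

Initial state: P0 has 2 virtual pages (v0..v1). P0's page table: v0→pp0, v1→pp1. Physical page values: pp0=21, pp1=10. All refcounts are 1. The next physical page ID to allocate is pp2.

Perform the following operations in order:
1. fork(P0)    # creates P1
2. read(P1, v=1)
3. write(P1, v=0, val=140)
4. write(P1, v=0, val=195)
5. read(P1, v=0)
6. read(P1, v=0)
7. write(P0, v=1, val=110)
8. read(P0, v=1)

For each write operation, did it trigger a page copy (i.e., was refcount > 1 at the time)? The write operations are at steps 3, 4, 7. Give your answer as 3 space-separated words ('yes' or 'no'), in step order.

Op 1: fork(P0) -> P1. 2 ppages; refcounts: pp0:2 pp1:2
Op 2: read(P1, v1) -> 10. No state change.
Op 3: write(P1, v0, 140). refcount(pp0)=2>1 -> COPY to pp2. 3 ppages; refcounts: pp0:1 pp1:2 pp2:1
Op 4: write(P1, v0, 195). refcount(pp2)=1 -> write in place. 3 ppages; refcounts: pp0:1 pp1:2 pp2:1
Op 5: read(P1, v0) -> 195. No state change.
Op 6: read(P1, v0) -> 195. No state change.
Op 7: write(P0, v1, 110). refcount(pp1)=2>1 -> COPY to pp3. 4 ppages; refcounts: pp0:1 pp1:1 pp2:1 pp3:1
Op 8: read(P0, v1) -> 110. No state change.

yes no yes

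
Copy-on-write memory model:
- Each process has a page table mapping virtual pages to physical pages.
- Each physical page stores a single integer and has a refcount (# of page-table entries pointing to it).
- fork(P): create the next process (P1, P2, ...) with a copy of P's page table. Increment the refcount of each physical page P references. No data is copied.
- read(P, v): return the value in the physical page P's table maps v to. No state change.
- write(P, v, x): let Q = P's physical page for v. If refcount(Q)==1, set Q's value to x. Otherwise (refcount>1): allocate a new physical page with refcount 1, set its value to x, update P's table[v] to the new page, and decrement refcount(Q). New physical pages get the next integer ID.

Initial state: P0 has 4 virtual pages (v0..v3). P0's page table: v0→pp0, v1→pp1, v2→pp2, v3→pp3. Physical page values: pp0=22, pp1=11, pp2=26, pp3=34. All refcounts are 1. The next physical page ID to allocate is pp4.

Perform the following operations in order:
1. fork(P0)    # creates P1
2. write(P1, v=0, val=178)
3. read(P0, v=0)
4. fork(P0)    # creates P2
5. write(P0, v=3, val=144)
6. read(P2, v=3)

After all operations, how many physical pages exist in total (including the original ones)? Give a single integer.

Op 1: fork(P0) -> P1. 4 ppages; refcounts: pp0:2 pp1:2 pp2:2 pp3:2
Op 2: write(P1, v0, 178). refcount(pp0)=2>1 -> COPY to pp4. 5 ppages; refcounts: pp0:1 pp1:2 pp2:2 pp3:2 pp4:1
Op 3: read(P0, v0) -> 22. No state change.
Op 4: fork(P0) -> P2. 5 ppages; refcounts: pp0:2 pp1:3 pp2:3 pp3:3 pp4:1
Op 5: write(P0, v3, 144). refcount(pp3)=3>1 -> COPY to pp5. 6 ppages; refcounts: pp0:2 pp1:3 pp2:3 pp3:2 pp4:1 pp5:1
Op 6: read(P2, v3) -> 34. No state change.

Answer: 6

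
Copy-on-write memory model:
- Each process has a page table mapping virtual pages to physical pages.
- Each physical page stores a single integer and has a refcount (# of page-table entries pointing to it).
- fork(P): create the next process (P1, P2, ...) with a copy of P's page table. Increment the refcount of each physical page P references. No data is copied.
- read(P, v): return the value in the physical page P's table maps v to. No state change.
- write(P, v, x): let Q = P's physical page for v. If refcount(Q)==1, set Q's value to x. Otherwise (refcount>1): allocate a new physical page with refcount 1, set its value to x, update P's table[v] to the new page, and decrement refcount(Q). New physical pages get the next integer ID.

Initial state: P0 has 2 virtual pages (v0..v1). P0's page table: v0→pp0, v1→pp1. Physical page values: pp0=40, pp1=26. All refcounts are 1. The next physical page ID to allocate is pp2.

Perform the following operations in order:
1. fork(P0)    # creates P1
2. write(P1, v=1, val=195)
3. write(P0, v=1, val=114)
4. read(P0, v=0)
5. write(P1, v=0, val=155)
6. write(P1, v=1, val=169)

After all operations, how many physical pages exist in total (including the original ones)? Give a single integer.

Op 1: fork(P0) -> P1. 2 ppages; refcounts: pp0:2 pp1:2
Op 2: write(P1, v1, 195). refcount(pp1)=2>1 -> COPY to pp2. 3 ppages; refcounts: pp0:2 pp1:1 pp2:1
Op 3: write(P0, v1, 114). refcount(pp1)=1 -> write in place. 3 ppages; refcounts: pp0:2 pp1:1 pp2:1
Op 4: read(P0, v0) -> 40. No state change.
Op 5: write(P1, v0, 155). refcount(pp0)=2>1 -> COPY to pp3. 4 ppages; refcounts: pp0:1 pp1:1 pp2:1 pp3:1
Op 6: write(P1, v1, 169). refcount(pp2)=1 -> write in place. 4 ppages; refcounts: pp0:1 pp1:1 pp2:1 pp3:1

Answer: 4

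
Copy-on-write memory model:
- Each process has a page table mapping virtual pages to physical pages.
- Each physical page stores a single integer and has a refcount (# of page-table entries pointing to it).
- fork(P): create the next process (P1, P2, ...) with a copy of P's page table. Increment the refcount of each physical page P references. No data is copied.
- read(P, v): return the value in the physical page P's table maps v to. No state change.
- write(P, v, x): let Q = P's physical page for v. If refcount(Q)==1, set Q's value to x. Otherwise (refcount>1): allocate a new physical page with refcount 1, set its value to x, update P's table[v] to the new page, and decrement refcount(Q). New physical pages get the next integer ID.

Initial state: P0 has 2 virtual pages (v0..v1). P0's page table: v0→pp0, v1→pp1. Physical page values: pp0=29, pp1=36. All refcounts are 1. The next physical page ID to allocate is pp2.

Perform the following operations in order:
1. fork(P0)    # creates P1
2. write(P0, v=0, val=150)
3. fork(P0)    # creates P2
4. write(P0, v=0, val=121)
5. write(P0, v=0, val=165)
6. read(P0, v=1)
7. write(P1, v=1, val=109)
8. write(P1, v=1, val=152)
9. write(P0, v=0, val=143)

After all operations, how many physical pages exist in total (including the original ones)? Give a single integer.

Answer: 5

Derivation:
Op 1: fork(P0) -> P1. 2 ppages; refcounts: pp0:2 pp1:2
Op 2: write(P0, v0, 150). refcount(pp0)=2>1 -> COPY to pp2. 3 ppages; refcounts: pp0:1 pp1:2 pp2:1
Op 3: fork(P0) -> P2. 3 ppages; refcounts: pp0:1 pp1:3 pp2:2
Op 4: write(P0, v0, 121). refcount(pp2)=2>1 -> COPY to pp3. 4 ppages; refcounts: pp0:1 pp1:3 pp2:1 pp3:1
Op 5: write(P0, v0, 165). refcount(pp3)=1 -> write in place. 4 ppages; refcounts: pp0:1 pp1:3 pp2:1 pp3:1
Op 6: read(P0, v1) -> 36. No state change.
Op 7: write(P1, v1, 109). refcount(pp1)=3>1 -> COPY to pp4. 5 ppages; refcounts: pp0:1 pp1:2 pp2:1 pp3:1 pp4:1
Op 8: write(P1, v1, 152). refcount(pp4)=1 -> write in place. 5 ppages; refcounts: pp0:1 pp1:2 pp2:1 pp3:1 pp4:1
Op 9: write(P0, v0, 143). refcount(pp3)=1 -> write in place. 5 ppages; refcounts: pp0:1 pp1:2 pp2:1 pp3:1 pp4:1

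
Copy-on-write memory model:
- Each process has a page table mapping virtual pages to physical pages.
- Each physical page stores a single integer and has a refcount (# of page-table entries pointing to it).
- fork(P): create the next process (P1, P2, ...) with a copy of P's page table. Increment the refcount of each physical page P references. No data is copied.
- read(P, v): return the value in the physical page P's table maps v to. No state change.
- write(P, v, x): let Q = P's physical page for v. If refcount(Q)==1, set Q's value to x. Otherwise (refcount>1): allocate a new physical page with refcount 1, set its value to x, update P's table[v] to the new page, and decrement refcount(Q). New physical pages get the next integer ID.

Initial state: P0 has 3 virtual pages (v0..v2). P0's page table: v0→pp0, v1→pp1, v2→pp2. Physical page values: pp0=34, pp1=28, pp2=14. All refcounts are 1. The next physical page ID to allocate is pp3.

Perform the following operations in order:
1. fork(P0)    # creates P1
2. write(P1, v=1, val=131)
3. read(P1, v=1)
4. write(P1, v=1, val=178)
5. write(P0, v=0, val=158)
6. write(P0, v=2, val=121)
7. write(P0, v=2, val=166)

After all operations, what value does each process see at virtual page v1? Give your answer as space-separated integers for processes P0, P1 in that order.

Answer: 28 178

Derivation:
Op 1: fork(P0) -> P1. 3 ppages; refcounts: pp0:2 pp1:2 pp2:2
Op 2: write(P1, v1, 131). refcount(pp1)=2>1 -> COPY to pp3. 4 ppages; refcounts: pp0:2 pp1:1 pp2:2 pp3:1
Op 3: read(P1, v1) -> 131. No state change.
Op 4: write(P1, v1, 178). refcount(pp3)=1 -> write in place. 4 ppages; refcounts: pp0:2 pp1:1 pp2:2 pp3:1
Op 5: write(P0, v0, 158). refcount(pp0)=2>1 -> COPY to pp4. 5 ppages; refcounts: pp0:1 pp1:1 pp2:2 pp3:1 pp4:1
Op 6: write(P0, v2, 121). refcount(pp2)=2>1 -> COPY to pp5. 6 ppages; refcounts: pp0:1 pp1:1 pp2:1 pp3:1 pp4:1 pp5:1
Op 7: write(P0, v2, 166). refcount(pp5)=1 -> write in place. 6 ppages; refcounts: pp0:1 pp1:1 pp2:1 pp3:1 pp4:1 pp5:1
P0: v1 -> pp1 = 28
P1: v1 -> pp3 = 178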